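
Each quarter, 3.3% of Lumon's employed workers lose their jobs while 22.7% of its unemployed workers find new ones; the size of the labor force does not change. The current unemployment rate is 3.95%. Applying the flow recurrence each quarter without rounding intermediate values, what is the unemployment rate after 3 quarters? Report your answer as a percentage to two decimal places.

With a fixed labor force, u_{t+1} = u_t + s·(1−u_t) − f·u_t = u_t·(1−s−f) + s.
Here 1−s−f = 0.740 and s = 0.033.
u_1 = 0.039500 × 0.740 + 0.033 = 0.062230.
u_2 = 0.062230 × 0.740 + 0.033 = 0.079050.
u_3 = 0.079050 × 0.740 + 0.033 = 0.091497.

Unemployment rate after three quarters ≈ 9.15%.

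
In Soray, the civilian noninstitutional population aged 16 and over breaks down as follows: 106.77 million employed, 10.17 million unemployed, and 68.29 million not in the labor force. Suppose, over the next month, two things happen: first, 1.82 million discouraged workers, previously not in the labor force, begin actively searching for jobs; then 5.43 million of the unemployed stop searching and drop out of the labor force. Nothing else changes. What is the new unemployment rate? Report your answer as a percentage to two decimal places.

Initially, labor force = 106.77 + 10.17 = 116.94 million, so u = 10.17/116.94 = 8.70%.
After the first change, unemployed and labor force both rise by 1.82 → E = 106.77, U = 11.99, labor force = 118.76 million.
After the second change, unemployed and labor force both fall by 5.43 → E = 106.77, U = 6.56, labor force = 113.33 million.
New unemployment rate = 6.56 / 113.33 = 5.79%.

New unemployment rate ≈ 5.79%.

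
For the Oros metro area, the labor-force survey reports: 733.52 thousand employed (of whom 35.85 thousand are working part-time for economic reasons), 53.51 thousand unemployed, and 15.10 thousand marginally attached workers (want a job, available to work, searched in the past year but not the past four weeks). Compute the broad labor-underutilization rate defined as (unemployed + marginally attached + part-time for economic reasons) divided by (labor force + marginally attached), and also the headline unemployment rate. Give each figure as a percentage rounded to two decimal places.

Broad underutilization rate ≈ 13.02%; headline unemployment rate ≈ 6.80%.

Labor force = 733.52 + 53.51 = 787.03 thousand.
Numerator = 53.51 + 15.10 + 35.85 = 104.46 thousand.
Denominator = 787.03 + 15.10 = 802.13 thousand.
Broad rate = 104.46 / 802.13 = 13.02%.
Headline unemployment rate = 53.51 / 787.03 = 6.80%.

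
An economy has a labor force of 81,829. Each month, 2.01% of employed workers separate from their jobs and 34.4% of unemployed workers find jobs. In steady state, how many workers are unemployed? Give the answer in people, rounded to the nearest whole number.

Steady-state unemployment rate u* = s/(s+f) = 2.01/(2.01+34.4) = 0.055205.
Unemployed = u* × labor force = 0.055205 × 81,829 ≈ 4,517.

About 4,517 are unemployed in steady state.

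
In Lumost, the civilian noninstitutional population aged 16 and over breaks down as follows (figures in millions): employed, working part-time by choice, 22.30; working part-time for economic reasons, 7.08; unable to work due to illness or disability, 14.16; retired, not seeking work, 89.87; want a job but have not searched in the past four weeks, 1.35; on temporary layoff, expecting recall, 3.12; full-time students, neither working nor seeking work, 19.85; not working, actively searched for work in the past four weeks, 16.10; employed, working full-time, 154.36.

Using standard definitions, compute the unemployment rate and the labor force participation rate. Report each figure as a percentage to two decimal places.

Employed = 22.30 + 7.08 + 154.36 = 183.74 million (anyone who worked, including part-time for economic reasons, counts as employed).
Unemployed = 3.12 + 16.10 = 19.22 million (jobless and actively searching, or on temporary layoff).
Labor force = 183.74 + 19.22 = 202.96 million.
Not in labor force = 14.16 + 89.87 + 1.35 + 19.85 = 125.23 million (those not working and not actively searching are outside the labor force — including those who want a job but have given up searching).
Civilian working-age population = 202.96 + 125.23 = 328.19 million.
Unemployment rate = 19.22 / 202.96 = 9.47%.
Labor force participation rate = 202.96 / 328.19 = 61.84%.

Unemployment rate ≈ 9.47%; labor force participation rate ≈ 61.84%.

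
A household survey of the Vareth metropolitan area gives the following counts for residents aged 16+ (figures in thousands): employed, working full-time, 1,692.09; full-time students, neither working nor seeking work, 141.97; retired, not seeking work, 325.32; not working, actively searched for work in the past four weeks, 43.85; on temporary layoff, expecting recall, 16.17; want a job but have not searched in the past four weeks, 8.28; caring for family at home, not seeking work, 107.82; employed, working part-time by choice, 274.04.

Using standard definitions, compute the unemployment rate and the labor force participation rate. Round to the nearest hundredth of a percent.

Unemployment rate ≈ 2.96%; labor force participation rate ≈ 77.64%.

Employed = 1,692.09 + 274.04 = 1,966.13 thousand.
Unemployed = 43.85 + 16.17 = 60.02 thousand (jobless and actively searching, or on temporary layoff).
Labor force = 1,966.13 + 60.02 = 2,026.15 thousand.
Not in labor force = 141.97 + 325.32 + 8.28 + 107.82 = 583.39 thousand (those not working and not actively searching are outside the labor force — including those who want a job but have given up searching).
Civilian working-age population = 2,026.15 + 583.39 = 2,609.54 thousand.
Unemployment rate = 60.02 / 2,026.15 = 2.96%.
Labor force participation rate = 2,026.15 / 2,609.54 = 77.64%.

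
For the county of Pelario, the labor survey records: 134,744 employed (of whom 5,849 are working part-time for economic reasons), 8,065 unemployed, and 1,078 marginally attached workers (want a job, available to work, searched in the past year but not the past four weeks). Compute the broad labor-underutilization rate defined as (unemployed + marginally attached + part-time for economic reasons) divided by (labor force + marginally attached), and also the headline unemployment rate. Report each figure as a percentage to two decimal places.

Labor force = 134,744 + 8,065 = 142,809.
Numerator = 8,065 + 1,078 + 5,849 = 14,992.
Denominator = 142,809 + 1,078 = 143,887.
Broad rate = 14,992 / 143,887 = 10.42%.
Headline unemployment rate = 8,065 / 142,809 = 5.65%.

Broad underutilization rate ≈ 10.42%; headline unemployment rate ≈ 5.65%.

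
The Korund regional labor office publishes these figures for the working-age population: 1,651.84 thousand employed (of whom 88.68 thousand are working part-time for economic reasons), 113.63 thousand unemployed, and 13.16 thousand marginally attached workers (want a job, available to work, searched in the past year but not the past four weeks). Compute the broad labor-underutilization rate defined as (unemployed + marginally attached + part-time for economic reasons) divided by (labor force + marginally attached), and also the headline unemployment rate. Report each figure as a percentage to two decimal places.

Broad underutilization rate ≈ 12.11%; headline unemployment rate ≈ 6.44%.

Labor force = 1,651.84 + 113.63 = 1,765.47 thousand.
Numerator = 113.63 + 13.16 + 88.68 = 215.47 thousand.
Denominator = 1,765.47 + 13.16 = 1,778.63 thousand.
Broad rate = 215.47 / 1,778.63 = 12.11%.
Headline unemployment rate = 113.63 / 1,765.47 = 6.44%.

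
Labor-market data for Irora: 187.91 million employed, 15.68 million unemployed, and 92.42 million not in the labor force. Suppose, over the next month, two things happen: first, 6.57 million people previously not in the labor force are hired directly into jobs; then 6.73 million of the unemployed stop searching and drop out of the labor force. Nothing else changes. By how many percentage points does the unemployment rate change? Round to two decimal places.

Initially, labor force = 187.91 + 15.68 = 203.59 million, so u = 15.68/203.59 = 7.70%.
After the first change, employed and labor force both rise by 6.57; unemployed unchanged → E = 194.48, U = 15.68, labor force = 210.16 million.
After the second change, unemployed and labor force both fall by 6.73 → E = 194.48, U = 8.95, labor force = 203.43 million.
New unemployment rate = 8.95 / 203.43 = 4.40%.
Change = 4.40% − 7.70% = −3.30 percentage points.

The unemployment rate changes by −3.30 percentage points.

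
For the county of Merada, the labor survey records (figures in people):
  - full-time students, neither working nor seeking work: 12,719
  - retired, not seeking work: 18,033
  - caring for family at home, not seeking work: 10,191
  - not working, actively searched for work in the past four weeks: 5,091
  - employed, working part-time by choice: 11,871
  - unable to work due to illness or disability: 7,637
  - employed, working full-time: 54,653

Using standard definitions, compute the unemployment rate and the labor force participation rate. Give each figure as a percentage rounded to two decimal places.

Employed = 11,871 + 54,653 = 66,524.
Unemployed = 5,091.
Labor force = 66,524 + 5,091 = 71,615.
Not in labor force = 12,719 + 18,033 + 10,191 + 7,637 = 48,580 (those not working and not actively searching are outside the labor force).
Civilian working-age population = 71,615 + 48,580 = 120,195.
Unemployment rate = 5,091 / 71,615 = 7.11%.
Labor force participation rate = 71,615 / 120,195 = 59.58%.

Unemployment rate ≈ 7.11%; labor force participation rate ≈ 59.58%.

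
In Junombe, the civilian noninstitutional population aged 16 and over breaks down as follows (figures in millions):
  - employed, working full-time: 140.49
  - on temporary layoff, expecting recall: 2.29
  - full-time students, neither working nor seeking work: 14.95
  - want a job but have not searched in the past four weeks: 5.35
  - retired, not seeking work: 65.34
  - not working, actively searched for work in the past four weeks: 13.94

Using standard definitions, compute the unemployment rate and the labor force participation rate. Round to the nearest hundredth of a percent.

Employed = 140.49 million.
Unemployed = 2.29 + 13.94 = 16.23 million (jobless and actively searching, or on temporary layoff).
Labor force = 140.49 + 16.23 = 156.72 million.
Not in labor force = 14.95 + 5.35 + 65.34 = 85.64 million (those not working and not actively searching are outside the labor force — including those who want a job but have given up searching).
Civilian working-age population = 156.72 + 85.64 = 242.36 million.
Unemployment rate = 16.23 / 156.72 = 10.36%.
Labor force participation rate = 156.72 / 242.36 = 64.66%.

Unemployment rate ≈ 10.36%; labor force participation rate ≈ 64.66%.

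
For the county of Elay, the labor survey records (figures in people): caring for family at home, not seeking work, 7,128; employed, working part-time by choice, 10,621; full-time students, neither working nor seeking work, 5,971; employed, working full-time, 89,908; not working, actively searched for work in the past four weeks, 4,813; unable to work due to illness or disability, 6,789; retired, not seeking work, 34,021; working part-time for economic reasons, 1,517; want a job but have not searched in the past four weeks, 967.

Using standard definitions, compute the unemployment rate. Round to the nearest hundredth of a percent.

Employed = 10,621 + 89,908 + 1,517 = 102,046 (anyone who worked, including part-time for economic reasons, counts as employed).
Unemployed = 4,813.
Labor force = 102,046 + 4,813 = 106,859.
Unemployment rate = 4,813 / 106,859 = 4.50%.

Unemployment rate ≈ 4.50%.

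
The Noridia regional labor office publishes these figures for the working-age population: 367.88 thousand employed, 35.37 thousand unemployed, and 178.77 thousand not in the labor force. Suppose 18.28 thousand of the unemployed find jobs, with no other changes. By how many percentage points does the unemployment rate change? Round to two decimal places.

Initially, labor force = 367.88 + 35.37 = 403.25 thousand, so u = 35.37/403.25 = 8.77%.
After the change, unemployed falls and employed rises by 18.28; labor force unchanged → E = 386.16, U = 17.09, labor force = 403.25 thousand.
New unemployment rate = 17.09 / 403.25 = 4.24%.
Change = 4.24% − 8.77% = −4.53 percentage points.

The unemployment rate changes by −4.53 percentage points.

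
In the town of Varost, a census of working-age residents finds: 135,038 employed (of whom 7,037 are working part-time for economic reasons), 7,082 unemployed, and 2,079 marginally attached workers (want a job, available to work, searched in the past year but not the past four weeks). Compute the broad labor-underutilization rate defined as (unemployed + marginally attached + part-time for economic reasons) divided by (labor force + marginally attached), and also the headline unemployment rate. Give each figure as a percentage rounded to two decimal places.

Labor force = 135,038 + 7,082 = 142,120.
Numerator = 7,082 + 2,079 + 7,037 = 16,198.
Denominator = 142,120 + 2,079 = 144,199.
Broad rate = 16,198 / 144,199 = 11.23%.
Headline unemployment rate = 7,082 / 142,120 = 4.98%.

Broad underutilization rate ≈ 11.23%; headline unemployment rate ≈ 4.98%.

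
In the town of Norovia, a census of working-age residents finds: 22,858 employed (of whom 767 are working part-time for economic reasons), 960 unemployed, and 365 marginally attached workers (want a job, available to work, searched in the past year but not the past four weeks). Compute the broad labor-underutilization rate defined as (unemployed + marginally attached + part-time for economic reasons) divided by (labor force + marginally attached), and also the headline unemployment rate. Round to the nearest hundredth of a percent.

Labor force = 22,858 + 960 = 23,818.
Numerator = 960 + 365 + 767 = 2,092.
Denominator = 23,818 + 365 = 24,183.
Broad rate = 2,092 / 24,183 = 8.65%.
Headline unemployment rate = 960 / 23,818 = 4.03%.

Broad underutilization rate ≈ 8.65%; headline unemployment rate ≈ 4.03%.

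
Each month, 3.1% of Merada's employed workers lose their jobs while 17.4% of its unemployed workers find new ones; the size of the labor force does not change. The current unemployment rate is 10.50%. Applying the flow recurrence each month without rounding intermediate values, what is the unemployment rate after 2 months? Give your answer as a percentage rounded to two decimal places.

With a fixed labor force, u_{t+1} = u_t + s·(1−u_t) − f·u_t = u_t·(1−s−f) + s.
Here 1−s−f = 0.795 and s = 0.031.
u_1 = 0.105000 × 0.795 + 0.031 = 0.114475.
u_2 = 0.114475 × 0.795 + 0.031 = 0.122008.

Unemployment rate after two months ≈ 12.20%.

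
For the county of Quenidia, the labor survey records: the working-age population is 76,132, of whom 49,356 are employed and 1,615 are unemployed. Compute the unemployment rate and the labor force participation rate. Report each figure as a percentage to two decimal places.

Unemployment rate ≈ 3.17%; labor force participation rate ≈ 66.95%.

Labor force = employed + unemployed = 49,356 + 1,615 = 50,971.
Unemployment rate = 1,615 / 50,971 = 3.17%.
Labor force participation rate = 50,971 / 76,132 = 66.95%.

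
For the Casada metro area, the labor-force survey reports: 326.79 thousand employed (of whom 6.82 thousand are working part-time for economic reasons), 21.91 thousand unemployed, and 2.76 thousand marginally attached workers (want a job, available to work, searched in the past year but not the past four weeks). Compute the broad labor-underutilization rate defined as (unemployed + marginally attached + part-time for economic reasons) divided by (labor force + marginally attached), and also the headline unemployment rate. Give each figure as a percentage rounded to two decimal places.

Labor force = 326.79 + 21.91 = 348.70 thousand.
Numerator = 21.91 + 2.76 + 6.82 = 31.49 thousand.
Denominator = 348.70 + 2.76 = 351.46 thousand.
Broad rate = 31.49 / 351.46 = 8.96%.
Headline unemployment rate = 21.91 / 348.70 = 6.28%.

Broad underutilization rate ≈ 8.96%; headline unemployment rate ≈ 6.28%.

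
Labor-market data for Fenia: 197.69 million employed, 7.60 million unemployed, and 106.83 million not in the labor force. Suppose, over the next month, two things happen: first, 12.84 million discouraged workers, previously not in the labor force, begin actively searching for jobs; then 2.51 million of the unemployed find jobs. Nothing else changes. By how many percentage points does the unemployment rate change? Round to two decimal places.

The unemployment rate changes by +4.52 percentage points.

Initially, labor force = 197.69 + 7.60 = 205.29 million, so u = 7.60/205.29 = 3.70%.
After the first change, unemployed and labor force both rise by 12.84 → E = 197.69, U = 20.44, labor force = 218.13 million.
After the second change, unemployed falls and employed rises by 2.51; labor force unchanged → E = 200.20, U = 17.93, labor force = 218.13 million.
New unemployment rate = 17.93 / 218.13 = 8.22%.
Change = 8.22% − 3.70% = +4.52 percentage points.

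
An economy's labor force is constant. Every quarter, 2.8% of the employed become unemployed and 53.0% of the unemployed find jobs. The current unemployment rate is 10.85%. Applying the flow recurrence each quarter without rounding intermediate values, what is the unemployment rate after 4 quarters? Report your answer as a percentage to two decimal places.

Unemployment rate after four quarters ≈ 5.24%.

With a fixed labor force, u_{t+1} = u_t + s·(1−u_t) − f·u_t = u_t·(1−s−f) + s.
Here 1−s−f = 0.442 and s = 0.028.
u_1 = 0.108500 × 0.442 + 0.028 = 0.075957.
u_2 = 0.075957 × 0.442 + 0.028 = 0.061573.
u_3 = 0.061573 × 0.442 + 0.028 = 0.055215.
u_4 = 0.055215 × 0.442 + 0.028 = 0.052405.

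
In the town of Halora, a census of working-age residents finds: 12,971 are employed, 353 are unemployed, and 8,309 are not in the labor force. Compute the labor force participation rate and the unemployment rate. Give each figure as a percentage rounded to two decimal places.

Labor force participation rate ≈ 61.59%; unemployment rate ≈ 2.65%.

Labor force = employed + unemployed = 12,971 + 353 = 13,324.
Working-age population = 13,324 + 8,309 = 21,633.
Unemployment rate = 353 / 13,324 = 2.65%.
Labor force participation rate = 13,324 / 21,633 = 61.59%.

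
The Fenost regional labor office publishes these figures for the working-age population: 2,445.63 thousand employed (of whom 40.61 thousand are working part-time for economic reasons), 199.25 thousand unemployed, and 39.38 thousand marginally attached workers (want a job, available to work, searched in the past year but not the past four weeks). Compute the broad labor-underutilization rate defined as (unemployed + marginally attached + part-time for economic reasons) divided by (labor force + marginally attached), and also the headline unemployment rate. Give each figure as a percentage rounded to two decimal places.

Broad underutilization rate ≈ 10.40%; headline unemployment rate ≈ 7.53%.

Labor force = 2,445.63 + 199.25 = 2,644.88 thousand.
Numerator = 199.25 + 39.38 + 40.61 = 279.24 thousand.
Denominator = 2,644.88 + 39.38 = 2,684.26 thousand.
Broad rate = 279.24 / 2,684.26 = 10.40%.
Headline unemployment rate = 199.25 / 2,644.88 = 7.53%.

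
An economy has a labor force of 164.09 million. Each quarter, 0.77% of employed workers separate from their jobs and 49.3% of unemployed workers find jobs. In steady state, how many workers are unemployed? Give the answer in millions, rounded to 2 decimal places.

About 2.52 million are unemployed in steady state.

Steady-state unemployment rate u* = s/(s+f) = 0.77/(0.77+49.3) = 0.015378.
Unemployed = u* × labor force = 0.015378 × 164.09 ≈ 2.52 million.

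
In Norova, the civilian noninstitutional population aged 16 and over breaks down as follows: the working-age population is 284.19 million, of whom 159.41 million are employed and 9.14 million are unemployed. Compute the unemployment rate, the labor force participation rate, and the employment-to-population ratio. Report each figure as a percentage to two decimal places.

Labor force = employed + unemployed = 159.41 + 9.14 = 168.55 million.
Unemployment rate = 9.14 / 168.55 = 5.42%.
Labor force participation rate = 168.55 / 284.19 = 59.31%.
Employment-population ratio = 159.41 / 284.19 = 56.09%.

Unemployment rate ≈ 5.42%; labor force participation rate ≈ 59.31%; employment-population ratio ≈ 56.09%.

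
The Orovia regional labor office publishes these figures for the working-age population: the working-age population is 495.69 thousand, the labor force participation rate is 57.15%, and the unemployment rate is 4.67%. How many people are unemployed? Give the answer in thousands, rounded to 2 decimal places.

Labor force = 0.5715 × 495.69 = 283.29 thousand.
Unemployed = 0.0467 × 283.29 ≈ 13.23 thousand.

About 13.23 thousand are unemployed.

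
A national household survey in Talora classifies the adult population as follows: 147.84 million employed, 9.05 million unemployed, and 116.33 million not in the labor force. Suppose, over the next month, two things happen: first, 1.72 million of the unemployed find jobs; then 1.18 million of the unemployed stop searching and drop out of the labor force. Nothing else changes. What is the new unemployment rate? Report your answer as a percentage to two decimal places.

Initially, labor force = 147.84 + 9.05 = 156.89 million, so u = 9.05/156.89 = 5.77%.
After the first change, unemployed falls and employed rises by 1.72; labor force unchanged → E = 149.56, U = 7.33, labor force = 156.89 million.
After the second change, unemployed and labor force both fall by 1.18 → E = 149.56, U = 6.15, labor force = 155.71 million.
New unemployment rate = 6.15 / 155.71 = 3.95%.

New unemployment rate ≈ 3.95%.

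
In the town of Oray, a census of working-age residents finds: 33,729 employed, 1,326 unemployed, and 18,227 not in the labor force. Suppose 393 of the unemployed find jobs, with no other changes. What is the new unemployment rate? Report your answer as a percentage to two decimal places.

New unemployment rate ≈ 2.66%.

Initially, labor force = 33,729 + 1,326 = 35,055, so u = 1,326/35,055 = 3.78%.
After the change, unemployed falls and employed rises by 393; labor force unchanged → E = 34,122, U = 933, labor force = 35,055.
New unemployment rate = 933 / 35,055 = 2.66%.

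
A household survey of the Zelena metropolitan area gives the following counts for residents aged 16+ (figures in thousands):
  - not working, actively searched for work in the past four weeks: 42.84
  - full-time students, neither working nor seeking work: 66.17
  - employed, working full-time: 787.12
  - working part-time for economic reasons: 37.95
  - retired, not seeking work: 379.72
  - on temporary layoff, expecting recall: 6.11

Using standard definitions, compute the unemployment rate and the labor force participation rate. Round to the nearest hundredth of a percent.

Unemployment rate ≈ 5.60%; labor force participation rate ≈ 66.22%.

Employed = 787.12 + 37.95 = 825.07 thousand (anyone who worked, including part-time for economic reasons, counts as employed).
Unemployed = 42.84 + 6.11 = 48.95 thousand (jobless and actively searching, or on temporary layoff).
Labor force = 825.07 + 48.95 = 874.02 thousand.
Not in labor force = 66.17 + 379.72 = 445.89 thousand (those not working and not actively searching are outside the labor force).
Civilian working-age population = 874.02 + 445.89 = 1,319.91 thousand.
Unemployment rate = 48.95 / 874.02 = 5.60%.
Labor force participation rate = 874.02 / 1,319.91 = 66.22%.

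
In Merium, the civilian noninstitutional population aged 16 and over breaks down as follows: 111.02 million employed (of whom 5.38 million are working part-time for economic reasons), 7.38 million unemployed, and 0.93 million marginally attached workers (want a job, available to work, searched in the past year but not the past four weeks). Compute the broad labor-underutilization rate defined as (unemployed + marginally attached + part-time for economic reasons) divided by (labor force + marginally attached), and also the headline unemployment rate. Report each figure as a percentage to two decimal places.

Broad underutilization rate ≈ 11.47%; headline unemployment rate ≈ 6.23%.

Labor force = 111.02 + 7.38 = 118.40 million.
Numerator = 7.38 + 0.93 + 5.38 = 13.69 million.
Denominator = 118.40 + 0.93 = 119.33 million.
Broad rate = 13.69 / 119.33 = 11.47%.
Headline unemployment rate = 7.38 / 118.40 = 6.23%.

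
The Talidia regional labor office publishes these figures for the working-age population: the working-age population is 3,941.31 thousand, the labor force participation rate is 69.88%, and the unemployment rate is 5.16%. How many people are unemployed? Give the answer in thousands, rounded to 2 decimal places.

Labor force = 0.6988 × 3,941.31 = 2,754.19 thousand.
Unemployed = 0.0516 × 2,754.19 ≈ 142.12 thousand.

About 142.12 thousand are unemployed.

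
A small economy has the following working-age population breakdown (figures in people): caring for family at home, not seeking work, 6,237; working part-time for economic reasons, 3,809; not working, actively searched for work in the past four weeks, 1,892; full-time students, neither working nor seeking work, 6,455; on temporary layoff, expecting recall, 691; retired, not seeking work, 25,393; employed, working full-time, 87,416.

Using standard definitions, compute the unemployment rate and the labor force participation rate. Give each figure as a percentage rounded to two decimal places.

Employed = 3,809 + 87,416 = 91,225 (anyone who worked, including part-time for economic reasons, counts as employed).
Unemployed = 1,892 + 691 = 2,583 (jobless and actively searching, or on temporary layoff).
Labor force = 91,225 + 2,583 = 93,808.
Not in labor force = 6,237 + 6,455 + 25,393 = 38,085 (those not working and not actively searching are outside the labor force).
Civilian working-age population = 93,808 + 38,085 = 131,893.
Unemployment rate = 2,583 / 93,808 = 2.75%.
Labor force participation rate = 93,808 / 131,893 = 71.12%.

Unemployment rate ≈ 2.75%; labor force participation rate ≈ 71.12%.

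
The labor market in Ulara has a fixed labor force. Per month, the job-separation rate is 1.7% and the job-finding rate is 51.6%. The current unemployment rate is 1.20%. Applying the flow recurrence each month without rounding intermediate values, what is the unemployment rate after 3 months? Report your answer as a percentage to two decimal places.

With a fixed labor force, u_{t+1} = u_t + s·(1−u_t) − f·u_t = u_t·(1−s−f) + s.
Here 1−s−f = 0.467 and s = 0.017.
u_1 = 0.012000 × 0.467 + 0.017 = 0.022604.
u_2 = 0.022604 × 0.467 + 0.017 = 0.027556.
u_3 = 0.027556 × 0.467 + 0.017 = 0.029869.

Unemployment rate after three months ≈ 2.99%.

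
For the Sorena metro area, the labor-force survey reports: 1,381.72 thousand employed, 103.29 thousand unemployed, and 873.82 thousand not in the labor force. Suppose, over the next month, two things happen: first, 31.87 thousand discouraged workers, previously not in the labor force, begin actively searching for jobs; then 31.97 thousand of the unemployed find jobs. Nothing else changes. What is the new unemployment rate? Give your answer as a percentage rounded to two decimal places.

Initially, labor force = 1,381.72 + 103.29 = 1,485.01 thousand, so u = 103.29/1,485.01 = 6.96%.
After the first change, unemployed and labor force both rise by 31.87 → E = 1,381.72, U = 135.16, labor force = 1,516.88 thousand.
After the second change, unemployed falls and employed rises by 31.97; labor force unchanged → E = 1,413.69, U = 103.19, labor force = 1,516.88 thousand.
New unemployment rate = 103.19 / 1,516.88 = 6.80%.

New unemployment rate ≈ 6.80%.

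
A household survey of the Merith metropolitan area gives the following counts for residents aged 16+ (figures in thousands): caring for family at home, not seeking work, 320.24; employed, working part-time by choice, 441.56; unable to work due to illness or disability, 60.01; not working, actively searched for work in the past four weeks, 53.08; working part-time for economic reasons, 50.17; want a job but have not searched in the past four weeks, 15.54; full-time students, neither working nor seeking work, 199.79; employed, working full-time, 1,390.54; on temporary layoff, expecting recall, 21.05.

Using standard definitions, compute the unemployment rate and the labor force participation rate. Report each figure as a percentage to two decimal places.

Employed = 441.56 + 50.17 + 1,390.54 = 1,882.27 thousand (anyone who worked, including part-time for economic reasons, counts as employed).
Unemployed = 53.08 + 21.05 = 74.13 thousand (jobless and actively searching, or on temporary layoff).
Labor force = 1,882.27 + 74.13 = 1,956.40 thousand.
Not in labor force = 320.24 + 60.01 + 15.54 + 199.79 = 595.58 thousand (those not working and not actively searching are outside the labor force — including those who want a job but have given up searching).
Civilian working-age population = 1,956.40 + 595.58 = 2,551.98 thousand.
Unemployment rate = 74.13 / 1,956.40 = 3.79%.
Labor force participation rate = 1,956.40 / 2,551.98 = 76.66%.

Unemployment rate ≈ 3.79%; labor force participation rate ≈ 76.66%.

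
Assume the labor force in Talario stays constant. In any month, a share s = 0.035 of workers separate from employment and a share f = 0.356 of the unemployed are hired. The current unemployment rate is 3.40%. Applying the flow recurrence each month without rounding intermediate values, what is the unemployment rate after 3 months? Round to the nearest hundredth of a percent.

Unemployment rate after three months ≈ 7.70%.

With a fixed labor force, u_{t+1} = u_t + s·(1−u_t) − f·u_t = u_t·(1−s−f) + s.
Here 1−s−f = 0.609 and s = 0.035.
u_1 = 0.034000 × 0.609 + 0.035 = 0.055706.
u_2 = 0.055706 × 0.609 + 0.035 = 0.068925.
u_3 = 0.068925 × 0.609 + 0.035 = 0.076975.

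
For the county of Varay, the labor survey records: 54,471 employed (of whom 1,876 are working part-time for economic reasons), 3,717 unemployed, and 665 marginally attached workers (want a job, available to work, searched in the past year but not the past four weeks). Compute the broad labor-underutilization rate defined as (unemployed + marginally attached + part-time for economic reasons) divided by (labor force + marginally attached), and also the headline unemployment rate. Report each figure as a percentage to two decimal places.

Labor force = 54,471 + 3,717 = 58,188.
Numerator = 3,717 + 665 + 1,876 = 6,258.
Denominator = 58,188 + 665 = 58,853.
Broad rate = 6,258 / 58,853 = 10.63%.
Headline unemployment rate = 3,717 / 58,188 = 6.39%.

Broad underutilization rate ≈ 10.63%; headline unemployment rate ≈ 6.39%.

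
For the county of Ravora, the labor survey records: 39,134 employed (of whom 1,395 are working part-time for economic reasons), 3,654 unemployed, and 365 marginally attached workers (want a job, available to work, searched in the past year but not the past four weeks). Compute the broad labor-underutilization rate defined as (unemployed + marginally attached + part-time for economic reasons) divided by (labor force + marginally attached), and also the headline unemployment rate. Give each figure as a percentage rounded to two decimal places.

Broad underutilization rate ≈ 12.55%; headline unemployment rate ≈ 8.54%.

Labor force = 39,134 + 3,654 = 42,788.
Numerator = 3,654 + 365 + 1,395 = 5,414.
Denominator = 42,788 + 365 = 43,153.
Broad rate = 5,414 / 43,153 = 12.55%.
Headline unemployment rate = 3,654 / 42,788 = 8.54%.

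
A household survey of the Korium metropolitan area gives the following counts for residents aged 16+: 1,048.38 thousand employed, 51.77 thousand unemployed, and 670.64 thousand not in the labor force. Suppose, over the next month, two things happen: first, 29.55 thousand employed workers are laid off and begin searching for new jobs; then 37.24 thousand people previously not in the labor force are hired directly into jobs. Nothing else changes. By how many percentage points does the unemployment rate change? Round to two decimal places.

Initially, labor force = 1,048.38 + 51.77 = 1,100.15 thousand, so u = 51.77/1,100.15 = 4.71%.
After the first change, employed falls and unemployed rises by 29.55; labor force unchanged → E = 1,018.83, U = 81.32, labor force = 1,100.15 thousand.
After the second change, employed and labor force both rise by 37.24; unemployed unchanged → E = 1,056.07, U = 81.32, labor force = 1,137.39 thousand.
New unemployment rate = 81.32 / 1,137.39 = 7.15%.
Change = 7.15% − 4.71% = +2.44 percentage points.

The unemployment rate changes by +2.44 percentage points.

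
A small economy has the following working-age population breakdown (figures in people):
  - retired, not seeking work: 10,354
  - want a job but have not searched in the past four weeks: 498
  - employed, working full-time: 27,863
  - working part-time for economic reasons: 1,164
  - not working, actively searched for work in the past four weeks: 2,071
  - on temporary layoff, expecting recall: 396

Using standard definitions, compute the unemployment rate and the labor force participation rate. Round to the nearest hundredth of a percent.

Unemployment rate ≈ 7.83%; labor force participation rate ≈ 74.37%.

Employed = 27,863 + 1,164 = 29,027 (anyone who worked, including part-time for economic reasons, counts as employed).
Unemployed = 2,071 + 396 = 2,467 (jobless and actively searching, or on temporary layoff).
Labor force = 29,027 + 2,467 = 31,494.
Not in labor force = 10,354 + 498 = 10,852 (those not working and not actively searching are outside the labor force — including those who want a job but have given up searching).
Civilian working-age population = 31,494 + 10,852 = 42,346.
Unemployment rate = 2,467 / 31,494 = 7.83%.
Labor force participation rate = 31,494 / 42,346 = 74.37%.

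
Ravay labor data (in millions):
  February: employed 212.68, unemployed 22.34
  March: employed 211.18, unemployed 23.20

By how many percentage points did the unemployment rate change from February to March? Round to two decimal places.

February: labor force = 212.68 + 22.34 = 235.02; u = 22.34/235.02 = 9.51%.
March: labor force = 211.18 + 23.20 = 234.38; u = 23.20/234.38 = 9.90%.
Change = 9.90% − 9.51% = +0.39 pp.

The unemployment rate changed by +0.39 percentage points.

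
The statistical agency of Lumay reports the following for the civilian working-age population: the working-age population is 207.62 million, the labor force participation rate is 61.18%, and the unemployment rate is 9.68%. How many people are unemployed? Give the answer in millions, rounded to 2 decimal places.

About 12.30 million are unemployed.

Labor force = 0.6118 × 207.62 = 127.02 million.
Unemployed = 0.0968 × 127.02 ≈ 12.30 million.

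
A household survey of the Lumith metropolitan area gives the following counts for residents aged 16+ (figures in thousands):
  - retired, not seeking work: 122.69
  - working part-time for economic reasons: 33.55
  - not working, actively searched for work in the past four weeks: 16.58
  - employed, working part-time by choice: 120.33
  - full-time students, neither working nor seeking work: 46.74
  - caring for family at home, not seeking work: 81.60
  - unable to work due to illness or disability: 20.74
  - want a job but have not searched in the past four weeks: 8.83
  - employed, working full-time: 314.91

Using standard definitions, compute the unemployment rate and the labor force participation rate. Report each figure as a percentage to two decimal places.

Unemployment rate ≈ 3.42%; labor force participation rate ≈ 63.37%.

Employed = 33.55 + 120.33 + 314.91 = 468.79 thousand (anyone who worked, including part-time for economic reasons, counts as employed).
Unemployed = 16.58 thousand.
Labor force = 468.79 + 16.58 = 485.37 thousand.
Not in labor force = 122.69 + 46.74 + 81.60 + 20.74 + 8.83 = 280.60 thousand (those not working and not actively searching are outside the labor force — including those who want a job but have given up searching).
Civilian working-age population = 485.37 + 280.60 = 765.97 thousand.
Unemployment rate = 16.58 / 485.37 = 3.42%.
Labor force participation rate = 485.37 / 765.97 = 63.37%.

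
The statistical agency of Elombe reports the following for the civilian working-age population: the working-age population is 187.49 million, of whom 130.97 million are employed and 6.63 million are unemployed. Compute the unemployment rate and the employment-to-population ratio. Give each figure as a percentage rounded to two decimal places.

Unemployment rate ≈ 4.82%; employment-population ratio ≈ 69.85%.

Labor force = employed + unemployed = 130.97 + 6.63 = 137.60 million.
Unemployment rate = 6.63 / 137.60 = 4.82%.
Employment-population ratio = 130.97 / 187.49 = 69.85%.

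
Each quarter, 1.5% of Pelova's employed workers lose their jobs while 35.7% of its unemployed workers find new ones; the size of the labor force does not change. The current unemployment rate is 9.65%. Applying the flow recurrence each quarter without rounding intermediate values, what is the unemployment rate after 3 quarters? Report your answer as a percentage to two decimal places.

With a fixed labor force, u_{t+1} = u_t + s·(1−u_t) − f·u_t = u_t·(1−s−f) + s.
Here 1−s−f = 0.628 and s = 0.015.
u_1 = 0.096500 × 0.628 + 0.015 = 0.075602.
u_2 = 0.075602 × 0.628 + 0.015 = 0.062478.
u_3 = 0.062478 × 0.628 + 0.015 = 0.054236.

Unemployment rate after three quarters ≈ 5.42%.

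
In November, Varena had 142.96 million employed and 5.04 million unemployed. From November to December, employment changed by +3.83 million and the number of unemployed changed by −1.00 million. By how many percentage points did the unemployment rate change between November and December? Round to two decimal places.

November: labor force = 142.96 + 5.04 = 148.00; u = 5.04/148.00 = 3.41%.
December: labor force = 146.79 + 4.04 = 150.83; u = 4.04/150.83 = 2.68%.
Change = 2.68% − 3.41% = −0.73 pp.

The unemployment rate changed by −0.73 percentage points.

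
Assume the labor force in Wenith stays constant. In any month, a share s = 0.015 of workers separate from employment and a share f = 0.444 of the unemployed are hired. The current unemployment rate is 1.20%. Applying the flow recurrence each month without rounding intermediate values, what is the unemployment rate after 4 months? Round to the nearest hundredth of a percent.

Unemployment rate after four months ≈ 3.09%.

With a fixed labor force, u_{t+1} = u_t + s·(1−u_t) − f·u_t = u_t·(1−s−f) + s.
Here 1−s−f = 0.541 and s = 0.015.
u_1 = 0.012000 × 0.541 + 0.015 = 0.021492.
u_2 = 0.021492 × 0.541 + 0.015 = 0.026627.
u_3 = 0.026627 × 0.541 + 0.015 = 0.029405.
u_4 = 0.029405 × 0.541 + 0.015 = 0.030908.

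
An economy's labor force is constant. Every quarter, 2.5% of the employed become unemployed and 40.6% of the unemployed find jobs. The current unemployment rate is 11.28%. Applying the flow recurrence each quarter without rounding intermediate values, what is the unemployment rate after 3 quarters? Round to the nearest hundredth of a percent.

With a fixed labor force, u_{t+1} = u_t + s·(1−u_t) − f·u_t = u_t·(1−s−f) + s.
Here 1−s−f = 0.569 and s = 0.025.
u_1 = 0.112800 × 0.569 + 0.025 = 0.089183.
u_2 = 0.089183 × 0.569 + 0.025 = 0.075745.
u_3 = 0.075745 × 0.569 + 0.025 = 0.068099.

Unemployment rate after three quarters ≈ 6.81%.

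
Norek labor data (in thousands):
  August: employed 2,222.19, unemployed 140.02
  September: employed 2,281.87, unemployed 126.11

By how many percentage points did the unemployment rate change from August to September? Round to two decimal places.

August: labor force = 2,222.19 + 140.02 = 2,362.21; u = 140.02/2,362.21 = 5.93%.
September: labor force = 2,281.87 + 126.11 = 2,407.98; u = 126.11/2,407.98 = 5.24%.
Change = 5.24% − 5.93% = −0.69 pp.

The unemployment rate changed by −0.69 percentage points.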